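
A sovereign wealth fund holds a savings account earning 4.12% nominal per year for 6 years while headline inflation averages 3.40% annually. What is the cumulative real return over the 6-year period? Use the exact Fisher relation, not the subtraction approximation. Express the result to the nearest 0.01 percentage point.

4.25%

The annual real rate is (1+4.12%)/(1+3.40%) − 1 = 0.6963%.
Compounded over 6 years: (1 + 0.006963)^6 − 1 ≈ 0.04251.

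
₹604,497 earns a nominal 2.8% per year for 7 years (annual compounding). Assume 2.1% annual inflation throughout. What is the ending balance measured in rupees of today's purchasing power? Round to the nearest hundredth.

Nominal value at maturity: ₹604,497 × (1 + 2.8%)^7 ≈ ₹733,408.52.
Price-level factor over 7 years: (1 + 2.1%)^7 ≈ 1.1565920282.
Dividing the nominal maturity value by the price-level factor gives the value in today's money.

₹634,111.69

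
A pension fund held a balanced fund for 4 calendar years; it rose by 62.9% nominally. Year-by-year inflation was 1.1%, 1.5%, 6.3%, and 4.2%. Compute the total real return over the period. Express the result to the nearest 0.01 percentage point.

Cumulative inflation factor: 1.011 × 1.015 × 1.063 × 1.042 ≈ 1.13663.
Nominal growth factor: 1.62900. Real growth factor = 1.62900 / 1.13663 ≈ 1.43319.
Total real return ≈ 43.3187%.

43.32%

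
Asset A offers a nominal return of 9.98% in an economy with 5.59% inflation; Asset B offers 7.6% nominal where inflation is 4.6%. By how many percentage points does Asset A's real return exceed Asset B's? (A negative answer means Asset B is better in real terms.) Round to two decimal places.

Asset A real return: 1.0998/1.0559 − 1 = 4.158%.
Asset B real return: 1.076/1.046 − 1 = 2.868%.
Difference: 4.158 − 2.868 = 1.290 pp.

1.29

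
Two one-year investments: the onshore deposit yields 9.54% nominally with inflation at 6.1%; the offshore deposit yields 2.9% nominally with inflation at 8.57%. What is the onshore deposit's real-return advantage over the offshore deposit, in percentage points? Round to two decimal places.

The onshore deposit real return: 1.0954/1.061 − 1 = 3.242%.
The offshore deposit real return: 1.029/1.0857 − 1 = -5.222%.
Difference: 3.242 − (-5.222) = 8.464 pp.

8.46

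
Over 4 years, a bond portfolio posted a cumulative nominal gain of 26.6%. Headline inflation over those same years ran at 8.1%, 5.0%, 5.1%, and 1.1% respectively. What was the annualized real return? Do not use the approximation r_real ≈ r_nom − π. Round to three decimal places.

Cumulative inflation factor: 1.081 × 1.050 × 1.051 × 1.011 ≈ 1.20606.
Nominal growth factor: 1.26600. Real growth factor = 1.26600 / 1.20606 ≈ 1.04970.
Annualized: 1.04970^(1/4) − 1 ≈ 0.01220.

1.220%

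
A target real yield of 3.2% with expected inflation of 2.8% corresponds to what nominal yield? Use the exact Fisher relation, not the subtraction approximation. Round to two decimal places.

6.09%

By the Fisher equation, 1 + r_nom = (1 + 3.2%)(1 + 2.8%) = 1.032 × 1.028 = 1.060896.
So r_nom = 6.0896%.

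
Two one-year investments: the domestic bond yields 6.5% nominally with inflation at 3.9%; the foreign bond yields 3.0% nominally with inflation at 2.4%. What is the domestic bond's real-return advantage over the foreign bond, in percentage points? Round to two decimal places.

1.92

The domestic bond real return: 1.065/1.039 − 1 = 2.502%.
The foreign bond real return: 1.030/1.024 − 1 = 0.586%.
Difference: 2.502 − 0.586 = 1.916 pp.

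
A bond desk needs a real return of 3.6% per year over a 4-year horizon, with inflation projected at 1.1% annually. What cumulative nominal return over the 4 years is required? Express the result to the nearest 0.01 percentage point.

Required annual nominal rate: (1+3.6%)(1+1.1%) − 1 = 4.7396%.
Cumulative over 4 years: (1 + 0.047396)^4 − 1 ≈ 0.20349.

20.35%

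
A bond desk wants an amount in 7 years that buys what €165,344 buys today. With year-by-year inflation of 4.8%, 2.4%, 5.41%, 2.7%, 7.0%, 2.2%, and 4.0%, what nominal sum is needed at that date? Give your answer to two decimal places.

Cumulative price-level factor: 1.048 × 1.024 × 1.0541 × 1.027 × 1.070 × 1.022 × 1.040 ≈ 1.3212393784.
The nominal amount required is €165,344 scaled up by that factor.

€218,459.00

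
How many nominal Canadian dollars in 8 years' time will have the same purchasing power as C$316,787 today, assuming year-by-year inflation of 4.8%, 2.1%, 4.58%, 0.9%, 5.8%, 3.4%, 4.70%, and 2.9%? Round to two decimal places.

C$421,562.96

Cumulative price-level factor: 1.048 × 1.021 × 1.0458 × 1.009 × 1.058 × 1.034 × 1.0470 × 1.029 ≈ 1.3307457608.
Multiplying C$316,787 by the price-level factor gives the future nominal sum.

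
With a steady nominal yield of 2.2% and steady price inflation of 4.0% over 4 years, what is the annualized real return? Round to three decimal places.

With constant rates the annual real return is the same each year: (1+2.2%)/(1+4.0%) − 1 = -0.01731.

-1.731%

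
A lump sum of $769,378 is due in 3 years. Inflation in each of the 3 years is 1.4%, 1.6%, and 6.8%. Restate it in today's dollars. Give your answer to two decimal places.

$699,257.04

Price-level factor over 3 years: 1.014 × 1.016 × 1.068 = 1.100279232.
Purchasing power today: $769,378 divided by that factor.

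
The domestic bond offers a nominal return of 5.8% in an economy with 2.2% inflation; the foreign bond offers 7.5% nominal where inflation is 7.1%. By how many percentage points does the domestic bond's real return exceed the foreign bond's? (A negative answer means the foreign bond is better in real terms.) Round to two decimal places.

The domestic bond real return: 1.058/1.022 − 1 = 3.523%.
The foreign bond real return: 1.075/1.071 − 1 = 0.373%.
Difference: 3.523 − 0.373 = 3.150 pp.

3.15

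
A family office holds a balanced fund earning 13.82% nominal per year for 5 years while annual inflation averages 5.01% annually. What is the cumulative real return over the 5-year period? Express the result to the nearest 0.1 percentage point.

The annual real rate is (1+13.82%)/(1+5.01%) − 1 = 8.3897%.
Compounded over 5 years: (1 + 0.083897)^5 − 1 ≈ 0.49603.

49.6%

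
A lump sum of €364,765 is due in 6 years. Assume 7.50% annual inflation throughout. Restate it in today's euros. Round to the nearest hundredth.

Price-level factor over 6 years: (1 + 7.50%)^6 ≈ 1.5433015256.
Purchasing power today: €364,765 divided by that factor.

€236,353.68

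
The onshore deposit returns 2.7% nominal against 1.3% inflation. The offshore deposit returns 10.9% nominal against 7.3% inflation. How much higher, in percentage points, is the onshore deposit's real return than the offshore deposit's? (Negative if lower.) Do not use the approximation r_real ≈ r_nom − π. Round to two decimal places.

The onshore deposit real return: 1.027/1.013 − 1 = 1.382%.
The offshore deposit real return: 1.109/1.073 − 1 = 3.355%.
Difference: 1.382 − 3.355 = -1.973 pp.

-1.97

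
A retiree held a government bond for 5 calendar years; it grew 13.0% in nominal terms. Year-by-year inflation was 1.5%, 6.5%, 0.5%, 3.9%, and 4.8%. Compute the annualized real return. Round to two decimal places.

-0.91%

Cumulative inflation factor: 1.015 × 1.065 × 1.005 × 1.039 × 1.048 ≈ 1.18293.
Nominal growth factor: 1.13000. Real growth factor = 1.13000 / 1.18293 ≈ 0.95526.
Annualized: 0.95526^(1/5) − 1 ≈ -0.00911.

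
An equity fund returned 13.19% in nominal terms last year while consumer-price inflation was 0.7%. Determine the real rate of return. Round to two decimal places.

12.40%

Real return via the Fisher equation: (1 + 13.19%)/(1 + 0.7%) − 1 = 1.1319/1.007 − 1 ≈ 0.12403.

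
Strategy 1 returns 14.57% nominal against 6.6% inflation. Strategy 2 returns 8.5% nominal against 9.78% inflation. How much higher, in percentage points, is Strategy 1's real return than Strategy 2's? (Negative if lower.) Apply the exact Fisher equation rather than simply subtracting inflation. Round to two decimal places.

Strategy 1 real return: 1.1457/1.066 − 1 = 7.477%.
Strategy 2 real return: 1.085/1.0978 − 1 = -1.166%.
Difference: 7.477 − (-1.166) = 8.643 pp.

8.64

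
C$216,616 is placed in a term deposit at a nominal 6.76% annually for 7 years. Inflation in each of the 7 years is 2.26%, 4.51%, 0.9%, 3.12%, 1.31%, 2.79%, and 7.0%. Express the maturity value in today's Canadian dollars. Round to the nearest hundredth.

Nominal value at maturity: C$216,616 × (1 + 6.76%)^7 ≈ C$342,413.19.
Price-level factor over 7 years: 1.0226 × 1.0451 × 1.009 × 1.0312 × 1.0131 × 1.0279 × 1.070 ≈ 1.2390381138.
Dividing the nominal maturity value by the price-level factor gives the value in today's money.

C$276,354.04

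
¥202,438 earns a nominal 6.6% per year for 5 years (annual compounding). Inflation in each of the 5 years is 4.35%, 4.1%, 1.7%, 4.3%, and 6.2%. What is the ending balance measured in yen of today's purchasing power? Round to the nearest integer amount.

¥227,722

Nominal value at maturity: ¥202,438 × (1 + 6.6%)^5 ≈ ¥278,662.
Price-level factor over 5 years: 1.0435 × 1.041 × 1.017 × 1.043 × 1.062 ≈ 1.2236943674.
The maturity value deflated by that factor is the answer in today's purchasing power.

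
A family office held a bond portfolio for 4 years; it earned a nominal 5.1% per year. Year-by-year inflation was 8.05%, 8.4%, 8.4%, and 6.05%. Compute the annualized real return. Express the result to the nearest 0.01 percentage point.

-2.43%

Cumulative inflation factor: 1.0805 × 1.084 × 1.084 × 1.0605 ≈ 1.34646.
Nominal growth factor: 1.22014. Real growth factor = 1.22014 / 1.34646 ≈ 0.90618.
Annualized: 0.90618^(1/4) − 1 ≈ -0.02433.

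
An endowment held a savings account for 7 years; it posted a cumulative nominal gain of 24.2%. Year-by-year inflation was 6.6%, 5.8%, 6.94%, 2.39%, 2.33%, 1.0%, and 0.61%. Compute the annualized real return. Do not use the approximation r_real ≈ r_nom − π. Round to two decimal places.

-0.48%

Cumulative inflation factor: 1.066 × 1.058 × 1.0694 × 1.0239 × 1.0233 × 1.010 × 1.0061 ≈ 1.28412.
Nominal growth factor: 1.24200. Real growth factor = 1.24200 / 1.28412 ≈ 0.96720.
Annualized: 0.96720^(1/7) − 1 ≈ -0.00475.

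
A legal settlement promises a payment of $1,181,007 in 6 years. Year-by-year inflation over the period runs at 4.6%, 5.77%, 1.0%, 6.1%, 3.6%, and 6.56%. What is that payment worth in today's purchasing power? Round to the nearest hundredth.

$902,334.49

Price-level factor over 6 years: 1.046 × 1.0577 × 1.010 × 1.061 × 1.036 × 1.0656 ≈ 1.3088350413.
Purchasing power today: $1,181,007 divided by that factor.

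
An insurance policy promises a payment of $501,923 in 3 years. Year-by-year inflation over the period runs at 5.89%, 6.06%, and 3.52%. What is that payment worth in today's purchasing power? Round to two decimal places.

$431,724.07

Price-level factor over 3 years: 1.0589 × 1.0606 × 1.0352 ≈ 1.1626013808.
Purchasing power today: $501,923 divided by that factor.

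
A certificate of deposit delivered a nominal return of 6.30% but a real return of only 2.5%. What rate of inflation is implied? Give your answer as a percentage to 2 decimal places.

From (1+r_nom) = (1+r_real)(1+π), we get 1+π = (1 + 6.30%)/(1 + 2.5%) = 1.0630/1.025 ≈ 1.03707.
So π ≈ 3.7073%.

3.71%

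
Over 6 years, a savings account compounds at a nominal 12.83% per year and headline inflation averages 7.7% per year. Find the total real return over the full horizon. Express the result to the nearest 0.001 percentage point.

The annual real rate is (1+12.83%)/(1+7.7%) − 1 = 4.7632%.
Compounded over 6 years: (1 + 0.047632)^6 − 1 ≈ 0.32207.

32.207%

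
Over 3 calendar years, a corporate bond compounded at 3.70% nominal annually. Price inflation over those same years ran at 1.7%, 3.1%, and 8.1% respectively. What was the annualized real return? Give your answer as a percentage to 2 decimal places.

-0.54%

Cumulative inflation factor: 1.017 × 1.031 × 1.081 ≈ 1.13346.
Nominal growth factor: 1.11516. Real growth factor = 1.11516 / 1.13346 ≈ 0.98385.
Annualized: 0.98385^(1/3) − 1 ≈ -0.00541.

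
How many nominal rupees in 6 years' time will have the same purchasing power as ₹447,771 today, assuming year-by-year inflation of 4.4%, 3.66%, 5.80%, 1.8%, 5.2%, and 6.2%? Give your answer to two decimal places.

Cumulative price-level factor: 1.044 × 1.0366 × 1.0580 × 1.018 × 1.052 × 1.062 ≈ 1.3022231313.
Multiplying ₹447,771 by the price-level factor gives the future nominal sum.

₹583,097.75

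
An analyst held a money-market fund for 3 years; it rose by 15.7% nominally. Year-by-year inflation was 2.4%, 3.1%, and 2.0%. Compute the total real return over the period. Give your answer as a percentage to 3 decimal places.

Cumulative inflation factor: 1.024 × 1.031 × 1.020 ≈ 1.07686.
Nominal growth factor: 1.15700. Real growth factor = 1.15700 / 1.07686 ≈ 1.07442.
Total real return ≈ 7.4421%.

7.442%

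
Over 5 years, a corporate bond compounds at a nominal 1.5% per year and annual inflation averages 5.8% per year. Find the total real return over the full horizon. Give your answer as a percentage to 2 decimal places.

The annual real rate is (1+1.5%)/(1+5.8%) − 1 = -4.0643%.
Compounded over 5 years: (1 + -0.040643)^5 − 1 ≈ -0.18735.

-18.74%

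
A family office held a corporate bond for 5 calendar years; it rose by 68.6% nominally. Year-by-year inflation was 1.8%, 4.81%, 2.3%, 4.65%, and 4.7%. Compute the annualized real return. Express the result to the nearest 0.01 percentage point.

Cumulative inflation factor: 1.018 × 1.0481 × 1.023 × 1.0465 × 1.047 ≈ 1.19595.
Nominal growth factor: 1.68600. Real growth factor = 1.68600 / 1.19595 ≈ 1.40976.
Annualized: 1.40976^(1/5) − 1 ≈ 0.07110.

7.11%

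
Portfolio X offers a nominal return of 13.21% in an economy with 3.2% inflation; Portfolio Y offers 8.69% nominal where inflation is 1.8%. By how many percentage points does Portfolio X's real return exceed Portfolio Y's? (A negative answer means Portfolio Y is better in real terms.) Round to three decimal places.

Portfolio X real return: 1.1321/1.032 − 1 = 9.6996%.
Portfolio Y real return: 1.0869/1.018 − 1 = 6.7682%.
Difference: 9.6996 − 6.7682 = 2.9314 pp.

2.931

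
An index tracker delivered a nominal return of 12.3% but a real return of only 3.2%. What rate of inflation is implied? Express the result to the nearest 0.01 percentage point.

8.82%

From (1+r_nom) = (1+r_real)(1+π), we get 1+π = (1 + 12.3%)/(1 + 3.2%) = 1.123/1.032 ≈ 1.08818.
So π ≈ 8.8178%.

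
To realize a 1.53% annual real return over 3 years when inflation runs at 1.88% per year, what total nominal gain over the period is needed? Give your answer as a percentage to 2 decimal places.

Required annual nominal rate: (1+1.53%)(1+1.88%) − 1 = 3.438764%.
Cumulative over 3 years: (1 + 0.03438764)^3 − 1 ≈ 0.10675.

10.68%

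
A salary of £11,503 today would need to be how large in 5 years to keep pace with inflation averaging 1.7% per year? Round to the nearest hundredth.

Cumulative price-level factor: (1+1.7%)^5 ≈ 1.0879395490.
Multiplying £11,503 by the price-level factor gives the future nominal sum.

£12,514.57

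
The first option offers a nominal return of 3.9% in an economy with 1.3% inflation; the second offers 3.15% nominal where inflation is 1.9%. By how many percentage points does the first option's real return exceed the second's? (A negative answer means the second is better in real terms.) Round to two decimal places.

The first option real return: 1.039/1.013 − 1 = 2.567%.
The second real return: 1.0315/1.019 − 1 = 1.227%.
Difference: 2.567 − 1.227 = 1.340 pp.

1.34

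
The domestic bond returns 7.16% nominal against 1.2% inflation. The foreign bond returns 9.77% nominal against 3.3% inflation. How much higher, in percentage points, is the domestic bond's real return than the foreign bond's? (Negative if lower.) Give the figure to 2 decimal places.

-0.37

The domestic bond real return: 1.0716/1.012 − 1 = 5.889%.
The foreign bond real return: 1.0977/1.033 − 1 = 6.263%.
Difference: 5.889 − 6.263 = -0.374 pp.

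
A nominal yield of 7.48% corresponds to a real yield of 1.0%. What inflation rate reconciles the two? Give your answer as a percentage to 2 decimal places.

From (1+r_nom) = (1+r_real)(1+π), we get 1+π = (1 + 7.48%)/(1 + 1.0%) = 1.0748/1.010 ≈ 1.06416.
So π ≈ 6.4158%.

6.42%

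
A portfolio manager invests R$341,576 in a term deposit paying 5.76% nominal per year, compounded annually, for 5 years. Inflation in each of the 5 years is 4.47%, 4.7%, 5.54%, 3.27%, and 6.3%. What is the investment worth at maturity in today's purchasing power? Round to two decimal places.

R$356,641.40

Nominal value at maturity: R$341,576 × (1 + 5.76%)^5 ≈ R$451,954.34.
Price-level factor over 5 years: 1.0447 × 1.047 × 1.0554 × 1.0327 × 1.063 ≈ 1.2672514820.
The maturity value deflated by that factor is the answer in today's purchasing power.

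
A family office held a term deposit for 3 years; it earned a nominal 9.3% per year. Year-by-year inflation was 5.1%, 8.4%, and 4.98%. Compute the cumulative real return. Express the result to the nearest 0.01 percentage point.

Cumulative inflation factor: 1.051 × 1.084 × 1.0498 ≈ 1.19602.
Nominal growth factor: 1.30575. Real growth factor = 1.30575 / 1.19602 ≈ 1.09175.
Total real return ≈ 9.1747%.

9.17%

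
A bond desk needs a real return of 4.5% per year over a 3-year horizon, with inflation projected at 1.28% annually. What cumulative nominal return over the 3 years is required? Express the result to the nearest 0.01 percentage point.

Required annual nominal rate: (1+4.5%)(1+1.28%) − 1 = 5.8376%.
Cumulative over 3 years: (1 + 0.058376)^3 − 1 ≈ 0.18555.

18.56%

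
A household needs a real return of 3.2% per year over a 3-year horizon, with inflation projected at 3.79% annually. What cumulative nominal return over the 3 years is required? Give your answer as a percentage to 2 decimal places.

22.89%

Required annual nominal rate: (1+3.2%)(1+3.79%) − 1 = 7.11128%.
Cumulative over 3 years: (1 + 0.0711128)^3 − 1 ≈ 0.22887.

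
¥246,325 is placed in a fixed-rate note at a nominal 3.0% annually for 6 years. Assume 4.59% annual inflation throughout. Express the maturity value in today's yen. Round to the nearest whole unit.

Nominal value at maturity: ¥246,325 × (1 + 3.0%)^6 ≈ ¥294,125.
Price-level factor over 6 years: (1 + 4.59%)^6 ≈ 1.3090040131.
The maturity value deflated by that factor is the answer in today's purchasing power.

¥224,694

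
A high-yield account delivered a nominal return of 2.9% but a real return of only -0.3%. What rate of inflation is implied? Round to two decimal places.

From (1+r_nom) = (1+r_real)(1+π), we get 1+π = (1 + 2.9%)/(1 − 0.3%) = 1.029/0.997 ≈ 1.03210.
So π ≈ 3.2096%.

3.21%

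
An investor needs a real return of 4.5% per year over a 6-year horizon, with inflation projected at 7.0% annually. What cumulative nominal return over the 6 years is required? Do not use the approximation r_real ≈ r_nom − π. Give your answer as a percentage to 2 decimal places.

95.43%

Required annual nominal rate: (1+4.5%)(1+7.0%) − 1 = 11.815%.
Cumulative over 6 years: (1 + 0.11815)^6 − 1 ≈ 0.95434.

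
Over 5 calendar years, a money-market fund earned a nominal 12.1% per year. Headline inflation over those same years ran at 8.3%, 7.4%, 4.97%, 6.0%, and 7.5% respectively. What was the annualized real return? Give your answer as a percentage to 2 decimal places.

Cumulative inflation factor: 1.083 × 1.074 × 1.0497 × 1.060 × 1.075 ≈ 1.39127.
Nominal growth factor: 1.77022. Real growth factor = 1.77022 / 1.39127 ≈ 1.27238.
Annualized: 1.27238^(1/5) − 1 ≈ 0.04936.

4.94%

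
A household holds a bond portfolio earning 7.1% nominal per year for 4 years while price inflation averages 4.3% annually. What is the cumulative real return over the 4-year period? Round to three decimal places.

11.178%

The annual real rate is (1+7.1%)/(1+4.3%) − 1 = 2.6846%.
Compounded over 4 years: (1 + 0.026846)^4 − 1 ≈ 0.11178.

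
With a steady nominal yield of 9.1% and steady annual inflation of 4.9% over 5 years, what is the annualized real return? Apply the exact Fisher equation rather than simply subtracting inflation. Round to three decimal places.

With constant rates the annual real return is the same each year: (1+9.1%)/(1+4.9%) − 1 = 0.04004.

4.004%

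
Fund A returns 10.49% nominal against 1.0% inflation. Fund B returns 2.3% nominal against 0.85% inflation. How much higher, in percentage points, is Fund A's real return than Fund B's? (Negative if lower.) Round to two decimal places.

Fund A real return: 1.1049/1.010 − 1 = 9.396%.
Fund B real return: 1.023/1.0085 − 1 = 1.438%.
Difference: 9.396 − 1.438 = 7.958 pp.

7.96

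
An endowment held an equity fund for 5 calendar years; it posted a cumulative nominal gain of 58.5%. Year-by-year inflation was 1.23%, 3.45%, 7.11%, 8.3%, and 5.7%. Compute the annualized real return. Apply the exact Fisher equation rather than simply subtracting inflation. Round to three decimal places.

4.302%

Cumulative inflation factor: 1.0123 × 1.0345 × 1.0711 × 1.083 × 1.057 ≈ 1.28402.
Nominal growth factor: 1.58500. Real growth factor = 1.58500 / 1.28402 ≈ 1.23440.
Annualized: 1.23440^(1/5) − 1 ≈ 0.04302.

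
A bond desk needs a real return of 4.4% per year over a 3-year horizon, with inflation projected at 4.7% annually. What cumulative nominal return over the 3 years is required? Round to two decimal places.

30.60%

Required annual nominal rate: (1+4.4%)(1+4.7%) − 1 = 9.3068%.
Cumulative over 3 years: (1 + 0.093068)^3 − 1 ≈ 0.30600.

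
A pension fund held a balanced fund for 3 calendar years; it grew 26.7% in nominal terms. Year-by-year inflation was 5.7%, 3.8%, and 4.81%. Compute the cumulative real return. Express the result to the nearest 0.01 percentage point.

Cumulative inflation factor: 1.057 × 1.038 × 1.0481 ≈ 1.14994.
Nominal growth factor: 1.26700. Real growth factor = 1.26700 / 1.14994 ≈ 1.10180.
Total real return ≈ 10.1797%.

10.18%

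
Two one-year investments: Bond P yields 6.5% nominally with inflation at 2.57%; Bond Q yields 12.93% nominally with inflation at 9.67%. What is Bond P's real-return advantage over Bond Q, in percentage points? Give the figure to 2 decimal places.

Bond P real return: 1.065/1.0257 − 1 = 3.832%.
Bond Q real return: 1.1293/1.0967 − 1 = 2.973%.
Difference: 3.832 − 2.973 = 0.859 pp.

0.86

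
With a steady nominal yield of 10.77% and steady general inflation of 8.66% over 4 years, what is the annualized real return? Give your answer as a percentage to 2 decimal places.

With constant rates the annual real return is the same each year: (1+10.77%)/(1+8.66%) − 1 = 0.01942.

1.94%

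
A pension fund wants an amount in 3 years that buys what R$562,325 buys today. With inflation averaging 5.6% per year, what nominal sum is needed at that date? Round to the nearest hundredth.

R$662,184.71

Cumulative price-level factor: (1+5.6%)^3 = 1.177583616.
Multiplying R$562,325 by the price-level factor gives the future nominal sum.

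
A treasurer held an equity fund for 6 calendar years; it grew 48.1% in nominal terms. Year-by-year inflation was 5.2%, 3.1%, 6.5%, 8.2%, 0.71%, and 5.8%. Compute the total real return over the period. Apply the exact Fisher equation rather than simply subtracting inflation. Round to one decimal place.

11.2%

Cumulative inflation factor: 1.052 × 1.031 × 1.065 × 1.082 × 1.0071 × 1.058 ≈ 1.33171.
Nominal growth factor: 1.48100. Real growth factor = 1.48100 / 1.33171 ≈ 1.11210.
Total real return ≈ 11.2104%.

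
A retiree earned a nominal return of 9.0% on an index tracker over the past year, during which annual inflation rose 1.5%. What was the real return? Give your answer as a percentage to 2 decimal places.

7.39%

Real return via the Fisher equation: (1 + 9.0%)/(1 + 1.5%) − 1 = 1.090/1.015 − 1 ≈ 0.07389.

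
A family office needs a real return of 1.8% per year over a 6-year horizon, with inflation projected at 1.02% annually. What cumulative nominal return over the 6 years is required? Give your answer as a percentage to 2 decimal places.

18.29%

Required annual nominal rate: (1+1.8%)(1+1.02%) − 1 = 2.83836%.
Cumulative over 6 years: (1 + 0.0283836)^6 − 1 ≈ 0.18285.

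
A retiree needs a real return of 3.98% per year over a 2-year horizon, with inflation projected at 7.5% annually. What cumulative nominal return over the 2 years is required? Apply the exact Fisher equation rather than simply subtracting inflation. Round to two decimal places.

24.94%

Required annual nominal rate: (1+3.98%)(1+7.5%) − 1 = 11.7785%.
Cumulative over 2 years: (1 + 0.117785)^2 − 1 ≈ 0.24944.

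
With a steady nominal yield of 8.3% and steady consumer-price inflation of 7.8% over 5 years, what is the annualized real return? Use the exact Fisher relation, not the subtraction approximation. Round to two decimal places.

With constant rates the annual real return is the same each year: (1+8.3%)/(1+7.8%) − 1 = 0.00464.

0.46%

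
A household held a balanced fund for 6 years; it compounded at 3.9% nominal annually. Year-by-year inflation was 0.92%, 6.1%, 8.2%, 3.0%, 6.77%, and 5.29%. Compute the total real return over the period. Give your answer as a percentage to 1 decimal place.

-6.2%

Cumulative inflation factor: 1.0092 × 1.061 × 1.082 × 1.030 × 1.0677 × 1.0529 ≈ 1.34151.
Nominal growth factor: 1.25804. Real growth factor = 1.25804 / 1.34151 ≈ 0.93778.
Total real return ≈ -6.2223%.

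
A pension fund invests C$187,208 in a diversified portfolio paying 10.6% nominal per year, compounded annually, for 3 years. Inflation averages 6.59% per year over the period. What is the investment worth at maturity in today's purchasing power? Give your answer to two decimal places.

C$209,141.59

Nominal value at maturity: C$187,208 × (1 + 10.6%)^3 ≈ C$253,273.52.
Price-level factor over 3 years: (1 + 6.59%)^3 ≈ 1.2110146212.
The maturity value deflated by that factor is the answer in today's purchasing power.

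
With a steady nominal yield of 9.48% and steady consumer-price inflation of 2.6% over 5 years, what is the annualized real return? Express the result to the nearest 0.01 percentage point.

With constant rates the annual real return is the same each year: (1+9.48%)/(1+2.6%) − 1 = 0.06706.

6.71%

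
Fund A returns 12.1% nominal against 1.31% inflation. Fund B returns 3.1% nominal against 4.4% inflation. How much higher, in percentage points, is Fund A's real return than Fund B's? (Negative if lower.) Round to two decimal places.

11.90

Fund A real return: 1.121/1.0131 − 1 = 10.650%.
Fund B real return: 1.031/1.044 − 1 = -1.245%.
Difference: 10.650 − (-1.245) = 11.895 pp.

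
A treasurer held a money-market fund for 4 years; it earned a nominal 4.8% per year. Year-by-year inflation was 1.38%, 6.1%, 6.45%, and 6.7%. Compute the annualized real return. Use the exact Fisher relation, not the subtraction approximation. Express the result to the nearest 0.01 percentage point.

-0.32%

Cumulative inflation factor: 1.0138 × 1.061 × 1.0645 × 1.067 ≈ 1.22174.
Nominal growth factor: 1.20627. Real growth factor = 1.20627 / 1.22174 ≈ 0.98734.
Annualized: 0.98734^(1/4) − 1 ≈ -0.00318.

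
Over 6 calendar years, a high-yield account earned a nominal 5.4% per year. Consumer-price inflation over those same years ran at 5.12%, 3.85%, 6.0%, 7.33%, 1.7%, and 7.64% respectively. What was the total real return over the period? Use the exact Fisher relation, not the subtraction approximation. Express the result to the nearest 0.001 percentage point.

0.839%

Cumulative inflation factor: 1.0512 × 1.0385 × 1.060 × 1.0733 × 1.017 × 1.0764 ≈ 1.35961.
Nominal growth factor: 1.37102. Real growth factor = 1.37102 / 1.35961 ≈ 1.00839.
Total real return ≈ 0.8394%.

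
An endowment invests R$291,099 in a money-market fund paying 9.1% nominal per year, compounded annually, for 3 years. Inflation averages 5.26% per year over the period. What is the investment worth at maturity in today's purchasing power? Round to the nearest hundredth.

Nominal value at maturity: R$291,099 × (1 + 9.1%)^3 ≈ R$378,020.16.
Price-level factor over 3 years: (1 + 5.26%)^3 ≈ 1.1662458116.
Dividing the nominal maturity value by the price-level factor gives the value in today's money.

R$324,134.21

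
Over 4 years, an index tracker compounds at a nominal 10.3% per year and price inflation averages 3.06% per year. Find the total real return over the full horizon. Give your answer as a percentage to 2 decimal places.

31.20%

The annual real rate is (1+10.3%)/(1+3.06%) − 1 = 7.0250%.
Compounded over 4 years: (1 + 0.070250)^4 − 1 ≈ 0.31202.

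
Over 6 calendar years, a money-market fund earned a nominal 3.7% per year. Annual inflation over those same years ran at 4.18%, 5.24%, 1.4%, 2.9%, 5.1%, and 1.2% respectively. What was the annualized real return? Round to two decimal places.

0.36%

Cumulative inflation factor: 1.0418 × 1.0524 × 1.014 × 1.029 × 1.051 × 1.012 ≈ 1.21675.
Nominal growth factor: 1.24358. Real growth factor = 1.24358 / 1.21675 ≈ 1.02205.
Annualized: 1.02205^(1/6) − 1 ≈ 0.00364.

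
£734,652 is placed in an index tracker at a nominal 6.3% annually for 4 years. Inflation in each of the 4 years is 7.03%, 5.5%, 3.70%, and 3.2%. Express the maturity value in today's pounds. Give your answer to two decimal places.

£776,244.05

Nominal value at maturity: £734,652 × (1 + 6.3%)^4 ≈ £938,025.67.
Price-level factor over 4 years: 1.0703 × 1.055 × 1.0370 × 1.032 ≈ 1.2084159216.
The maturity value deflated by that factor is the answer in today's purchasing power.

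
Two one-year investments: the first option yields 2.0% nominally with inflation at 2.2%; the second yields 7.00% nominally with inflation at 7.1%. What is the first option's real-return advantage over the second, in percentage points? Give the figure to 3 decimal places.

The first option real return: 1.020/1.022 − 1 = -0.1957%.
The second real return: 1.0700/1.071 − 1 = -0.0934%.
Difference: -0.1957 − (-0.0934) = -0.1023 pp.

-0.102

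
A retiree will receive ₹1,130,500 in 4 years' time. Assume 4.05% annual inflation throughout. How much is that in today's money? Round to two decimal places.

Price-level factor over 4 years: (1 + 4.05%)^4 ≈ 1.1721099109.
Purchasing power today: ₹1,130,500 divided by that factor.

₹964,499.99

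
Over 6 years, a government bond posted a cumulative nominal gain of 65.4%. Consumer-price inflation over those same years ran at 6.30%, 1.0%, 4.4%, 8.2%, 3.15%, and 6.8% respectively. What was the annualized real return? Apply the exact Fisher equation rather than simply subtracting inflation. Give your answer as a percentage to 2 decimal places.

Cumulative inflation factor: 1.0630 × 1.010 × 1.044 × 1.082 × 1.0315 × 1.068 ≈ 1.33605.
Nominal growth factor: 1.65400. Real growth factor = 1.65400 / 1.33605 ≈ 1.23798.
Annualized: 1.23798^(1/6) − 1 ≈ 0.03622.

3.62%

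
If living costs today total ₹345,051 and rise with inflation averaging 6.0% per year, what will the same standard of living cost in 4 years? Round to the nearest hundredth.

₹435,618.94

Cumulative price-level factor: (1+6.0%)^4 = 1.26247696.
The nominal amount required is ₹345,051 scaled up by that factor.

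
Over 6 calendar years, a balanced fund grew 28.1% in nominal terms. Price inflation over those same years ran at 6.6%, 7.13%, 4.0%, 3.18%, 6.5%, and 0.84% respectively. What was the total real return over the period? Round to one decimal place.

Cumulative inflation factor: 1.066 × 1.0713 × 1.040 × 1.0318 × 1.065 × 1.0084 ≈ 1.31607.
Nominal growth factor: 1.28100. Real growth factor = 1.28100 / 1.31607 ≈ 0.97335.
Total real return ≈ -2.6649%.

-2.7%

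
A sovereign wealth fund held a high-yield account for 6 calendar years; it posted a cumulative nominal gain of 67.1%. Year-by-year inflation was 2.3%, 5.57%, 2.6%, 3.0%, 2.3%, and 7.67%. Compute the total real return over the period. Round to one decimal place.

32.9%

Cumulative inflation factor: 1.023 × 1.0557 × 1.026 × 1.030 × 1.023 × 1.0767 ≈ 1.25710.
Nominal growth factor: 1.67100. Real growth factor = 1.67100 / 1.25710 ≈ 1.32925.
Total real return ≈ 32.9246%.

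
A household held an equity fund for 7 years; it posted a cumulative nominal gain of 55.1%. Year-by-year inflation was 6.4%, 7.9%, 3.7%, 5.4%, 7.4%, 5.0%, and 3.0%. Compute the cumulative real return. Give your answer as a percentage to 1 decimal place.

Cumulative inflation factor: 1.064 × 1.079 × 1.037 × 1.054 × 1.074 × 1.050 × 1.030 ≈ 1.45752.
Nominal growth factor: 1.55100. Real growth factor = 1.55100 / 1.45752 ≈ 1.06414.
Total real return ≈ 6.4139%.

6.4%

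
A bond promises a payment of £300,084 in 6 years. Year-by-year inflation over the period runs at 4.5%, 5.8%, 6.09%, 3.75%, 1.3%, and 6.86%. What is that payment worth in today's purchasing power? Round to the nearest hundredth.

£227,800.00

Price-level factor over 6 years: 1.045 × 1.058 × 1.0609 × 1.0375 × 1.013 × 1.0686 ≈ 1.3173134563.
Purchasing power today: £300,084 divided by that factor.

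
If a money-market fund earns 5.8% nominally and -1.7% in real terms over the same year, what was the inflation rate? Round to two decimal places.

7.63%

From (1+r_nom) = (1+r_real)(1+π), we get 1+π = (1 + 5.8%)/(1 − 1.7%) = 1.058/0.983 ≈ 1.07630.
So π ≈ 7.6297%.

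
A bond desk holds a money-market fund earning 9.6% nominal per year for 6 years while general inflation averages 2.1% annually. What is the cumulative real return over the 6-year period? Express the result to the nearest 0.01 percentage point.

The annual real rate is (1+9.6%)/(1+2.1%) − 1 = 7.3457%.
Compounded over 6 years: (1 + 0.073457)^6 − 1 ≈ 0.53006.

53.01%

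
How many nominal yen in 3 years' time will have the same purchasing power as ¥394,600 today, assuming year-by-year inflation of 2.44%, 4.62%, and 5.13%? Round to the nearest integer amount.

¥444,599

Cumulative price-level factor: 1.0244 × 1.0462 × 1.0513 ≈ 1.1267068895.
The nominal amount required is ¥394,600 scaled up by that factor.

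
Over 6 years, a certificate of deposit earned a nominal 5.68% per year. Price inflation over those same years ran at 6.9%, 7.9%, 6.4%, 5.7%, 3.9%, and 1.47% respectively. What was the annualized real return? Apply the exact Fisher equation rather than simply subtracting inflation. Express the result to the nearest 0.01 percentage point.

Cumulative inflation factor: 1.069 × 1.079 × 1.064 × 1.057 × 1.039 × 1.0147 ≈ 1.36763.
Nominal growth factor: 1.39302. Real growth factor = 1.39302 / 1.36763 ≈ 1.01856.
Annualized: 1.01856^(1/6) − 1 ≈ 0.00307.

0.31%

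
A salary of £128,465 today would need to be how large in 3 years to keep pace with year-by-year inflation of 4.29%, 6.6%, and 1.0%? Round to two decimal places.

Cumulative price-level factor: 1.0429 × 1.066 × 1.010 = 1.122848714.
The nominal amount required is £128,465 scaled up by that factor.

£144,246.76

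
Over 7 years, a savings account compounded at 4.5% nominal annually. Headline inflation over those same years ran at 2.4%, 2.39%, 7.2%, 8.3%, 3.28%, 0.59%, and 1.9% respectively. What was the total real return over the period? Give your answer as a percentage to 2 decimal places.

5.61%

Cumulative inflation factor: 1.024 × 1.0239 × 1.072 × 1.083 × 1.0328 × 1.0059 × 1.019 ≈ 1.28862.
Nominal growth factor: 1.36086. Real growth factor = 1.36086 / 1.28862 ≈ 1.05606.
Total real return ≈ 5.6059%.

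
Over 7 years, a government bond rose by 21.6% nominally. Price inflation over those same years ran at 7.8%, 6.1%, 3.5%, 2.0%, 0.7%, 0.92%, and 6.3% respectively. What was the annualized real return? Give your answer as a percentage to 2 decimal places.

Cumulative inflation factor: 1.078 × 1.061 × 1.035 × 1.020 × 1.007 × 1.0092 × 1.063 ≈ 1.30441.
Nominal growth factor: 1.21600. Real growth factor = 1.21600 / 1.30441 ≈ 0.93222.
Annualized: 0.93222^(1/7) − 1 ≈ -0.00998.

-1.00%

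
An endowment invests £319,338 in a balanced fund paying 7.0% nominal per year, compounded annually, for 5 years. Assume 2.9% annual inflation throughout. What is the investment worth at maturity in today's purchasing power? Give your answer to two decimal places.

£388,233.15

Nominal value at maturity: £319,338 × (1 + 7.0%)^5 ≈ £447,888.06.
Price-level factor over 5 years: (1 + 2.9%)^5 ≈ 1.1536574469.
The maturity value deflated by that factor is the answer in today's purchasing power.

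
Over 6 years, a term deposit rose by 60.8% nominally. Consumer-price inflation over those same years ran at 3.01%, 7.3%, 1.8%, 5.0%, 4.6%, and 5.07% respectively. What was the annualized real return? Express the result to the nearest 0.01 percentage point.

Cumulative inflation factor: 1.0301 × 1.073 × 1.018 × 1.050 × 1.046 × 1.0507 ≈ 1.29845.
Nominal growth factor: 1.60800. Real growth factor = 1.60800 / 1.29845 ≈ 1.23840.
Annualized: 1.23840^(1/6) − 1 ≈ 0.03628.

3.63%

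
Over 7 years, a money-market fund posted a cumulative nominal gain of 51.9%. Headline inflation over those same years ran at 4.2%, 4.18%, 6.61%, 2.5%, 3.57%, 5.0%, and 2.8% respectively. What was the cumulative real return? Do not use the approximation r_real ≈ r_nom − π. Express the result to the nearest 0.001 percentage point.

Cumulative inflation factor: 1.042 × 1.0418 × 1.0661 × 1.025 × 1.0357 × 1.050 × 1.028 ≈ 1.32614.
Nominal growth factor: 1.51900. Real growth factor = 1.51900 / 1.32614 ≈ 1.14543.
Total real return ≈ 14.5427%.

14.543%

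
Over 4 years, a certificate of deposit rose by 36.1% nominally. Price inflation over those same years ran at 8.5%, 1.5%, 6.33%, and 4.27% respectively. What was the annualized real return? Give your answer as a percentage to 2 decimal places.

2.75%

Cumulative inflation factor: 1.085 × 1.015 × 1.0633 × 1.0427 ≈ 1.22099.
Nominal growth factor: 1.36100. Real growth factor = 1.36100 / 1.22099 ≈ 1.11467.
Annualized: 1.11467^(1/4) − 1 ≈ 0.02751.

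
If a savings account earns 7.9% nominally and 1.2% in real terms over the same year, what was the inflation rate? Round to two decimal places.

6.62%

From (1+r_nom) = (1+r_real)(1+π), we get 1+π = (1 + 7.9%)/(1 + 1.2%) = 1.079/1.012 ≈ 1.06621.
So π ≈ 6.6206%.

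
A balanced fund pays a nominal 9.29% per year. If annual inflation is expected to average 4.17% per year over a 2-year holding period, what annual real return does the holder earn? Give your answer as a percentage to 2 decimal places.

4.92%

With constant rates the annual real return is the same each year: (1+9.29%)/(1+4.17%) − 1 = 0.04915.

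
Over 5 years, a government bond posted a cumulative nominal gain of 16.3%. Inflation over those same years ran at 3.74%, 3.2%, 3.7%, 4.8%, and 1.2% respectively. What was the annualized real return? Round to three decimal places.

-0.247%

Cumulative inflation factor: 1.0374 × 1.032 × 1.037 × 1.048 × 1.012 ≈ 1.17746.
Nominal growth factor: 1.16300. Real growth factor = 1.16300 / 1.17746 ≈ 0.98772.
Annualized: 0.98772^(1/5) − 1 ≈ -0.00247.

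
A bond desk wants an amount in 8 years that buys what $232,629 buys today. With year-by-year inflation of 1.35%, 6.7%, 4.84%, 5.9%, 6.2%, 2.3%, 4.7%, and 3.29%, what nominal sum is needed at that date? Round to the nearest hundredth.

$328,155.82

Cumulative price-level factor: 1.0135 × 1.067 × 1.0484 × 1.059 × 1.062 × 1.023 × 1.047 × 1.0329 ≈ 1.4106401945.
The nominal amount required is $232,629 scaled up by that factor.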